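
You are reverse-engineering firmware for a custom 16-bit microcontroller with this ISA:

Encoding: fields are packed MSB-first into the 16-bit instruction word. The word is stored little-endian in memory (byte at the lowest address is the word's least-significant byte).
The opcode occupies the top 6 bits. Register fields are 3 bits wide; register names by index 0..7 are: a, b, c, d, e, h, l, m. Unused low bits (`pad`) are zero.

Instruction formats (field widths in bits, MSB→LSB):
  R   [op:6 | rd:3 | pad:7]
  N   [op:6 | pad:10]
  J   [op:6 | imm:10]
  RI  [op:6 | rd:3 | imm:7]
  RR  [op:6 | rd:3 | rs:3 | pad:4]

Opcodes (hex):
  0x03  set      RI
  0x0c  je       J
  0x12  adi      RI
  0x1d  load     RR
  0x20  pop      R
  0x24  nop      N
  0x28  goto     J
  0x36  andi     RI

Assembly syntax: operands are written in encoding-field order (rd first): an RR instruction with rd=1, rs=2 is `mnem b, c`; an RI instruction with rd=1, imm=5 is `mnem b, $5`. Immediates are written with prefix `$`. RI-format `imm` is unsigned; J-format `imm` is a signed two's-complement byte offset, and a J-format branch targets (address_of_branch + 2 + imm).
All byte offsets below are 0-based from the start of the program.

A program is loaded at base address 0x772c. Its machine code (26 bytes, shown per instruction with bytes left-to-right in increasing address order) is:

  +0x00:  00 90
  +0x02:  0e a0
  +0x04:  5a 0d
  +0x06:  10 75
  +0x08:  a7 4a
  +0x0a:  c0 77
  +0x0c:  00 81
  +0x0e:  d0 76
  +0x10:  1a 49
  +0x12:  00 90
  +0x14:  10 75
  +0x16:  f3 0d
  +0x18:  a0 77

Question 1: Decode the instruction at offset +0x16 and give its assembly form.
[16] f3 0d → 0x0df3
  top 6b → 0x3 → set [RI]
  rd: (w>>7)&0x7=0x3 → d
  imm: (w>>0)&0x7f=0x73 → $115

set d, $115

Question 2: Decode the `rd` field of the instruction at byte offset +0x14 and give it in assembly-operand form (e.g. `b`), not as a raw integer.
c

+0x14: 10 75 ⇒ word 0x7510 (little)
  opcode bits[15:10]=0x1d: load/RR
  [9:7] rd=2 = c
  [6:4] rs=1 = b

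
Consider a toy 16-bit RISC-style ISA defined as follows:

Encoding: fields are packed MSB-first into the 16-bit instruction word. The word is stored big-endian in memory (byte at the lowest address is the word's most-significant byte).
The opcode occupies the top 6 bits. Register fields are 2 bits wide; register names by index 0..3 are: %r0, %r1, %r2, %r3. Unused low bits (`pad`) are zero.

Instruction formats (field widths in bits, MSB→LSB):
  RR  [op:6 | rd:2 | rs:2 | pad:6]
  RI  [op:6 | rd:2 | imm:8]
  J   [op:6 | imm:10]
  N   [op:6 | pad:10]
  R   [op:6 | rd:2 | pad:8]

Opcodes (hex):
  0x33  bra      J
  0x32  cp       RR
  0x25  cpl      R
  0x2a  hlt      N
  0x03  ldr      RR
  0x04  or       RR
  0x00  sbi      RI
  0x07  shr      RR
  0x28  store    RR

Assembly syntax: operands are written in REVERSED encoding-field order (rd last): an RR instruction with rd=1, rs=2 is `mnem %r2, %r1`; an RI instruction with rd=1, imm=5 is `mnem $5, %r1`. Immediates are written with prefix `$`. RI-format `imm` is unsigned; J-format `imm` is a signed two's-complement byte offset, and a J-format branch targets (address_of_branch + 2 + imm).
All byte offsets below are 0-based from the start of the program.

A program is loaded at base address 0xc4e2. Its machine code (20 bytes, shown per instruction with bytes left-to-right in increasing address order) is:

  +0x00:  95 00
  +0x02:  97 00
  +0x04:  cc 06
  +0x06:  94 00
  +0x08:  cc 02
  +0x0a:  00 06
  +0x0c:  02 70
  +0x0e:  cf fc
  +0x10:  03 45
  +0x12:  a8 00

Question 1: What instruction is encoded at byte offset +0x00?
cpl %r1

@+00  big-endian(95 00) = 0x9500
  op=0x9500>>10=0x25 ⇒ cpl (R)
  [9:8] rd=1 = %r1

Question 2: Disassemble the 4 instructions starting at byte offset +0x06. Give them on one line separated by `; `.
cpl %r0; bra $2; sbi $6, %r0; sbi $112, %r2

+0x06: 94 00 ⇒ word 0x9400 (big)
  top 6b → 0x25 → cpl [R]
  [9:8] rd=0 = %r0
+0x08: cc 02 ⇒ word 0xcc02 (big)
  top 6b → 0x33 → bra [J]
  [9:0] imm=2 = $2
+0x0a: 00 06 ⇒ word 0x0006 (big)
  top 6b → 0x0 → sbi [RI]
  [9:8] rd=0 = %r0
  [7:0] imm=6 = $6
+0x0c: 02 70 ⇒ word 0x0270 (big)
  top 6b → 0x0 → sbi [RI]
  [9:8] rd=2 = %r2
  [7:0] imm=112 = $112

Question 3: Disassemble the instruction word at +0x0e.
bra $-4

@+0e  big-endian(cf fc) = 0xcffc
  top 6b → 0x33 → bra [J]
  imm: (w>>0)&0x3ff=0x3fc (s10→-4) → $-4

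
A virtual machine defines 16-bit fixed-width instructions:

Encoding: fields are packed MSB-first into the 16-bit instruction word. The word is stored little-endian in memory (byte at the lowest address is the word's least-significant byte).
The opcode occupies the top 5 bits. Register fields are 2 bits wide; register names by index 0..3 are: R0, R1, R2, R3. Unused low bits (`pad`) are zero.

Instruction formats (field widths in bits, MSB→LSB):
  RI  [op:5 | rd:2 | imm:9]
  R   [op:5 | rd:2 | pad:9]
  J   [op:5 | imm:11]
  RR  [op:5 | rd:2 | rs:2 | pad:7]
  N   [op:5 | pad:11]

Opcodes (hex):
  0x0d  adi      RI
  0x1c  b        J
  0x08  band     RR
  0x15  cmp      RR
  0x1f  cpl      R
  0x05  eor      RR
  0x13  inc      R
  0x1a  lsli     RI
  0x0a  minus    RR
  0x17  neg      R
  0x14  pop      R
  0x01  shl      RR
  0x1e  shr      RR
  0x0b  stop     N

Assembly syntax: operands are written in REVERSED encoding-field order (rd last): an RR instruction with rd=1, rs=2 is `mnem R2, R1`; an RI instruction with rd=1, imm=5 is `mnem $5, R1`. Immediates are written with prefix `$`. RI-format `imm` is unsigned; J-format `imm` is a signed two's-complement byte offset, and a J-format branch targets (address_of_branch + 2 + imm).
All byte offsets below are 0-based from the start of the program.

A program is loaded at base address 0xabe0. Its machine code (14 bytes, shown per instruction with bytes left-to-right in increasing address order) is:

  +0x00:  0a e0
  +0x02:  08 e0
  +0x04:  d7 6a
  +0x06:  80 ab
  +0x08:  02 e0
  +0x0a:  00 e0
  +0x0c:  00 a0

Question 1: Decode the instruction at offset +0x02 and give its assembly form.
off 0x02: read 08 e0 as little → 0xe008
  opcode bits[15:11]=0x1c: b/J
  imm@[10:0]=0x8 ⇒ $8

b $8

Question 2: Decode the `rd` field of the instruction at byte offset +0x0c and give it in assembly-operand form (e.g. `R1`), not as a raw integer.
@+0c  little-endian(00 a0) = 0xa000
  op=0xa000>>11=0x14 ⇒ pop (R)
  [10:9] rd=0 = R0

R0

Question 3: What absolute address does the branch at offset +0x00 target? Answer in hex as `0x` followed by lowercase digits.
0xabec

@+00  little-endian(0a e0) = 0xe00a
  op=0xe00a>>11=0x1c ⇒ b (J)
  imm: (w>>0)&0x7ff=0xa → $10
  target = base 0xabe0 + off 0x00 + 2 + imm 10 = 0xabec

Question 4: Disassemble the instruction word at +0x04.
+0x04: d7 6a ⇒ word 0x6ad7 (little)
  opcode bits[15:11]=0xd: adi/RI
  [10:9] rd=1 = R1
  [8:0] imm=215 = $215

adi $215, R1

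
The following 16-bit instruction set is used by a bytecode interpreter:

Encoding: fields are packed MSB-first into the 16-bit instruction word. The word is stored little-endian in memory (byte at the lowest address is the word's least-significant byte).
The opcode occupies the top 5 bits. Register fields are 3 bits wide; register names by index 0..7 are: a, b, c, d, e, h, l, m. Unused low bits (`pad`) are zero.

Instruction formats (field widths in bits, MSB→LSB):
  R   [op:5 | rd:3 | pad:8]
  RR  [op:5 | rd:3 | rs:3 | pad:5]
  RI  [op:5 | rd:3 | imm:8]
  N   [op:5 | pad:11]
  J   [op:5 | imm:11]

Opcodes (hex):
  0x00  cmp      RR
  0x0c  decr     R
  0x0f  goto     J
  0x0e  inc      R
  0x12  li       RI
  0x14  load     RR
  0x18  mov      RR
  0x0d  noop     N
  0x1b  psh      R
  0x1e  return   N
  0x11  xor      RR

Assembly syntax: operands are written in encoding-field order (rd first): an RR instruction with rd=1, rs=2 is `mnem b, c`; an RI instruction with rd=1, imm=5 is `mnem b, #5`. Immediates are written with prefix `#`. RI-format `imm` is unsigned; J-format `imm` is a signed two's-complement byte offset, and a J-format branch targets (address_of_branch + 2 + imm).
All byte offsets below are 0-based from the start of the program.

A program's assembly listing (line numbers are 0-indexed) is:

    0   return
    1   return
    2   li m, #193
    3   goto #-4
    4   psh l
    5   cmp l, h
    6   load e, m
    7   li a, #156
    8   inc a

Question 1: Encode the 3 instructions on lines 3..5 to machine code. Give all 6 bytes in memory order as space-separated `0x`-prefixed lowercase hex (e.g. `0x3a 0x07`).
0xfc 0x7f 0x00 0xde 0xa0 0x06

line 3 (goto): pack op=0xf:5|imm=-4:11 = 0x7ffc; little→ fc 7f
line 4 (psh): pack op=0x1b:5|rd=6:3|pad=0:8 = 0xde00; little→ 00 de
line 5 (cmp): pack op=0x0:5|rd=6:3|rs=5:3|pad=0:5 = 0x06a0; little→ a0 06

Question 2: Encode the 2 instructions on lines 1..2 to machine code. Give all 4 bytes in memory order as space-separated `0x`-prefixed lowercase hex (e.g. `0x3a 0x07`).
0x00 0xf0 0xc1 0x97

line 1 (return): pack op=0x1e:5|pad=0:11 = 0xf000; little→ 00 f0
line 2 (li): pack op=0x12:5|rd=7:3|imm=193:8 = 0x97c1; little→ c1 97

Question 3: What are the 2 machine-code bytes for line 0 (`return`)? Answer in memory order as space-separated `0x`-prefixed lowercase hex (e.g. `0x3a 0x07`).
0x00 0xf0

0. return fields op=0x1e:5|pad=0:11 → word f000h → 00 f0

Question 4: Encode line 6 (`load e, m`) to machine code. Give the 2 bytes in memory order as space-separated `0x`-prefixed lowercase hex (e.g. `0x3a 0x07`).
0xe0 0xa4

L6: load op=0x14:5|rd=4:3|rs=7:3|pad=0:5 ⇒ 0xa4e0 ⇒ little e0 a4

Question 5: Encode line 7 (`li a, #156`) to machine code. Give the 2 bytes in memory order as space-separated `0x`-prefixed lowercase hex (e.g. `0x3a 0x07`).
L7: li op=0x12:5|rd=0:3|imm=156:8 ⇒ 0x909c ⇒ little 9c 90

0x9c 0x90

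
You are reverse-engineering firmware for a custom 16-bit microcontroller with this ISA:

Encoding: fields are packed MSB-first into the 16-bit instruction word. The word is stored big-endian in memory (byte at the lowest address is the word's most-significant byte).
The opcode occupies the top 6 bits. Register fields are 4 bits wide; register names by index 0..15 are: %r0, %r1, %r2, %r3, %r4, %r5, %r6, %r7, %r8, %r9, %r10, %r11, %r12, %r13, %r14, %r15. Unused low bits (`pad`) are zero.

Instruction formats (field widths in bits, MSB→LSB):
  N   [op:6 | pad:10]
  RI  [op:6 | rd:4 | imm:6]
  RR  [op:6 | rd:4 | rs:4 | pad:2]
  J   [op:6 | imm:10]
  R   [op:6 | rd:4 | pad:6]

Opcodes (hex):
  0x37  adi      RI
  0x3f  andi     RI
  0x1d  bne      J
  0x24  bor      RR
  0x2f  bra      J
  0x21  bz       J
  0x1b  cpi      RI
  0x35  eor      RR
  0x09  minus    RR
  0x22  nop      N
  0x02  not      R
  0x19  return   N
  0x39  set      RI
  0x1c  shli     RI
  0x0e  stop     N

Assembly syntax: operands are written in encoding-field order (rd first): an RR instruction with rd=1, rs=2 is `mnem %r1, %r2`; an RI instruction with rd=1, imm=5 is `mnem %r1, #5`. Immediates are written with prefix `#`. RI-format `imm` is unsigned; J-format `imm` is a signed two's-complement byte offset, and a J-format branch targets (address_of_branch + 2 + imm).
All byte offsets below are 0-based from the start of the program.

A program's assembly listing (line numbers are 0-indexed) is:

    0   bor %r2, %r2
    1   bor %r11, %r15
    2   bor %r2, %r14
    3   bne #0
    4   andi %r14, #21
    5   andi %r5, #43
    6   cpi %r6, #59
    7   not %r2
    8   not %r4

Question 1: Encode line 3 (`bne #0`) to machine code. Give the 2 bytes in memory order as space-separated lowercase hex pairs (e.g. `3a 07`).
74 00

3. bne fields op=0x1d:6|imm=0:10 → word 7400h → 74 00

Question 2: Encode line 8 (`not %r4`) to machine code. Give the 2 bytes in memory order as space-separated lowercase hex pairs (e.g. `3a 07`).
line 8 (not): pack op=0x2:6|rd=4:4|pad=0:6 = 0x0900; big→ 09 00

09 00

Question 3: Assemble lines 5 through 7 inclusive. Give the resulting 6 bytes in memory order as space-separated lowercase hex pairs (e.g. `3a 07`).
fd 6b 6d bb 08 80

5. andi fields op=0x3f:6|rd=5:4|imm=43:6 → word fd6bh → fd 6b
6. cpi fields op=0x1b:6|rd=6:4|imm=59:6 → word 6dbbh → 6d bb
7. not fields op=0x2:6|rd=2:4|pad=0:6 → word 0880h → 08 80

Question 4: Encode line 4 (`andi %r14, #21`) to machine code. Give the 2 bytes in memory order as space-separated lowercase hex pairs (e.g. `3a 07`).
ff 95

L4: andi op=0x3f:6|rd=14:4|imm=21:6 ⇒ 0xff95 ⇒ big ff 95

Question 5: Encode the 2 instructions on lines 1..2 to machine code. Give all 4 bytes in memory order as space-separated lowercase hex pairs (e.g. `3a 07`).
92 fc 90 b8

1. bor fields op=0x24:6|rd=11:4|rs=15:4|pad=0:2 → word 92fch → 92 fc
2. bor fields op=0x24:6|rd=2:4|rs=14:4|pad=0:2 → word 90b8h → 90 b8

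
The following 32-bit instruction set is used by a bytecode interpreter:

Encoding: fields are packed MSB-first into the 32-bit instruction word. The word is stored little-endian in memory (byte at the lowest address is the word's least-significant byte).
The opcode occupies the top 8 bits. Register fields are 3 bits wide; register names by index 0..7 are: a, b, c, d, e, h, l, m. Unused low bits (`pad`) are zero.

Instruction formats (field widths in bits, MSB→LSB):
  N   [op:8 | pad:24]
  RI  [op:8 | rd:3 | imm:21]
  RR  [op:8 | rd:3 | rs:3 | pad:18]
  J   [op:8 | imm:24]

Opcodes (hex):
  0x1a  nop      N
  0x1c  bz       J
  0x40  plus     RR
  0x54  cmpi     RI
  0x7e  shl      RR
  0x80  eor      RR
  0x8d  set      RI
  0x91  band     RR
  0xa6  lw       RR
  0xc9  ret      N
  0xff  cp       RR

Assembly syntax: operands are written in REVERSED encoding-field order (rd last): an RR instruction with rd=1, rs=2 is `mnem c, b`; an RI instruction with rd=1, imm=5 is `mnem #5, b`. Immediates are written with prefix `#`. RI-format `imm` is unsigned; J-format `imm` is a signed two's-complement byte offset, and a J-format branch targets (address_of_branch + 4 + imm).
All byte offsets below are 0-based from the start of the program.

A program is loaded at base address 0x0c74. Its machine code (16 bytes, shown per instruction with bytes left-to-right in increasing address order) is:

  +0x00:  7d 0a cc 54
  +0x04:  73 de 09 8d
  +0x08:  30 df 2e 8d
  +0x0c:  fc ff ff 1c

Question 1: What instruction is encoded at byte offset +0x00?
cmpi #789117, l

+0x00: 7d 0a cc 54 ⇒ word 0x54cc0a7d (little)
  opcode bits[31:24]=0x54: cmpi/RI
  [23:21] rd=6 = l
  [20:0] imm=789117 = #789117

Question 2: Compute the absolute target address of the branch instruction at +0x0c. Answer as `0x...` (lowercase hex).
+0x0c: fc ff ff 1c ⇒ word 0x1cfffffc (little)
  opcode bits[31:24]=0x1c: bz/J
  imm@[23:0]=0xfffffc (s24→-4) ⇒ #-4
  target = base 0x0c74 + off 0x0c + 4 + imm -4 = 0x0c80

0x0c80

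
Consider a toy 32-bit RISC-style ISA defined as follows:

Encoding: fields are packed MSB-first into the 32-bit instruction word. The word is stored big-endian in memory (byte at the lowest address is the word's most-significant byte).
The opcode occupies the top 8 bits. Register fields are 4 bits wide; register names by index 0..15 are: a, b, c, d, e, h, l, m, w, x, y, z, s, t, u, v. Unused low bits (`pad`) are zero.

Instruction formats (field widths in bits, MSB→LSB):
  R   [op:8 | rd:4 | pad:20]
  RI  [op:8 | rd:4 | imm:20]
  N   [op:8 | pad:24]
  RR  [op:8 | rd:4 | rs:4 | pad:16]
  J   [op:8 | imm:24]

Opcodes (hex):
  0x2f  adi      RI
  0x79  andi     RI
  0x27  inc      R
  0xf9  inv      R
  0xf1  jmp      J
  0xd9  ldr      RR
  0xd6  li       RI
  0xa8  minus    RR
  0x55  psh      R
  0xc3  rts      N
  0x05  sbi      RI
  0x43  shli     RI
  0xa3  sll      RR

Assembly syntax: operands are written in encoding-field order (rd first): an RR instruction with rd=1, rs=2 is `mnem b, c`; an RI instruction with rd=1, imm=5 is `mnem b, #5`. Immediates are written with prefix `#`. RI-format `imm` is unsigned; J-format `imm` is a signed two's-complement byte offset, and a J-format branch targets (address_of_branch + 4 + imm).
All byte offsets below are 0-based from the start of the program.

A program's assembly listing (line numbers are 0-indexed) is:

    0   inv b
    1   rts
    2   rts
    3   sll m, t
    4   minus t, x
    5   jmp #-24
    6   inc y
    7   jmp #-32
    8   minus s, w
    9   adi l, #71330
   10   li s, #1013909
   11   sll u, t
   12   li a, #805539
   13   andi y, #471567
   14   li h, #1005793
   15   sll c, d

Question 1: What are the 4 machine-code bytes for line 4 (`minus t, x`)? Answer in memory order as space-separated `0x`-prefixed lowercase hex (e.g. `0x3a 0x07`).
L4: minus op=0xa8:8|rd=13:4|rs=9:4|pad=0:16 ⇒ 0xa8d90000 ⇒ big a8 d9 00 00

0xa8 0xd9 0x00 0x00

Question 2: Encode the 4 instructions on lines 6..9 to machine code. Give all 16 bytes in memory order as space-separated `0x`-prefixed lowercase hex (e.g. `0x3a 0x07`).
line 6 (inc): pack op=0x27:8|rd=10:4|pad=0:20 = 0x27a00000; big→ 27 a0 00 00
line 7 (jmp): pack op=0xf1:8|imm=-32:24 = 0xf1ffffe0; big→ f1 ff ff e0
line 8 (minus): pack op=0xa8:8|rd=12:4|rs=8:4|pad=0:16 = 0xa8c80000; big→ a8 c8 00 00
line 9 (adi): pack op=0x2f:8|rd=6:4|imm=71330:20 = 0x2f6116a2; big→ 2f 61 16 a2

0x27 0xa0 0x00 0x00 0xf1 0xff 0xff 0xe0 0xa8 0xc8 0x00 0x00 0x2f 0x61 0x16 0xa2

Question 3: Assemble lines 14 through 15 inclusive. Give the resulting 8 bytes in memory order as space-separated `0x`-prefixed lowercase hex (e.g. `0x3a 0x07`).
0xd6 0x5f 0x58 0xe1 0xa3 0x23 0x00 0x00

L14: li op=0xd6:8|rd=5:4|imm=1005793:20 ⇒ 0xd65f58e1 ⇒ big d6 5f 58 e1
L15: sll op=0xa3:8|rd=2:4|rs=3:4|pad=0:16 ⇒ 0xa3230000 ⇒ big a3 23 00 00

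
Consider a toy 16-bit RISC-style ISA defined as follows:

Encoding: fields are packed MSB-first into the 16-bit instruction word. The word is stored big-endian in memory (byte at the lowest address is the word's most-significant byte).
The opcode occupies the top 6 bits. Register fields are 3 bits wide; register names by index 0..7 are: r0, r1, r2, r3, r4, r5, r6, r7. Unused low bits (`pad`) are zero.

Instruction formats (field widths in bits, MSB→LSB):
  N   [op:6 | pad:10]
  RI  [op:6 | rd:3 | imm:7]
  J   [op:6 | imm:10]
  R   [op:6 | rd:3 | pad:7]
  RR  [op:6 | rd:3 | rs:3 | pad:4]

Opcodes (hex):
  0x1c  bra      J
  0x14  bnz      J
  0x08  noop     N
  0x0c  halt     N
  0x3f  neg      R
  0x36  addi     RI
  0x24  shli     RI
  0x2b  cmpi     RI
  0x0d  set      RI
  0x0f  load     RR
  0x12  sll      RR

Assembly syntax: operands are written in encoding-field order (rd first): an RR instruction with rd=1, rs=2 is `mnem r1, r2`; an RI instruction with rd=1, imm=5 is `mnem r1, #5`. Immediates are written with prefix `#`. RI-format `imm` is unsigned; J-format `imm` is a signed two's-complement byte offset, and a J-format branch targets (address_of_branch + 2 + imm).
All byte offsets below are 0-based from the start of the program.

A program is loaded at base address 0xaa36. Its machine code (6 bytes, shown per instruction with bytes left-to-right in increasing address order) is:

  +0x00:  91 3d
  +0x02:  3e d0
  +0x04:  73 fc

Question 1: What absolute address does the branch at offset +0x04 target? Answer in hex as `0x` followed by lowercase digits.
0xaa38

@+04  big-endian(73 fc) = 0x73fc
  opcode bits[15:10]=0x1c: bra/J
  imm: (w>>0)&0x3ff=0x3fc (s10→-4) → #-4
  target = base 0xaa36 + off 0x04 + 2 + imm -4 = 0xaa38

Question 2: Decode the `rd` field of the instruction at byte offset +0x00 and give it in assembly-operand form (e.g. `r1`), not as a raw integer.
r2

+0x00: 91 3d ⇒ word 0x913d (big)
  op=0x913d>>10=0x24 ⇒ shli (RI)
  [9:7] rd=2 = r2
  [6:0] imm=61 = #61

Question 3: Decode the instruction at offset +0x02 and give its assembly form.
@+02  big-endian(3e d0) = 0x3ed0
  opcode bits[15:10]=0xf: load/RR
  rd: (w>>7)&0x7=0x5 → r5
  rs: (w>>4)&0x7=0x5 → r5

load r5, r5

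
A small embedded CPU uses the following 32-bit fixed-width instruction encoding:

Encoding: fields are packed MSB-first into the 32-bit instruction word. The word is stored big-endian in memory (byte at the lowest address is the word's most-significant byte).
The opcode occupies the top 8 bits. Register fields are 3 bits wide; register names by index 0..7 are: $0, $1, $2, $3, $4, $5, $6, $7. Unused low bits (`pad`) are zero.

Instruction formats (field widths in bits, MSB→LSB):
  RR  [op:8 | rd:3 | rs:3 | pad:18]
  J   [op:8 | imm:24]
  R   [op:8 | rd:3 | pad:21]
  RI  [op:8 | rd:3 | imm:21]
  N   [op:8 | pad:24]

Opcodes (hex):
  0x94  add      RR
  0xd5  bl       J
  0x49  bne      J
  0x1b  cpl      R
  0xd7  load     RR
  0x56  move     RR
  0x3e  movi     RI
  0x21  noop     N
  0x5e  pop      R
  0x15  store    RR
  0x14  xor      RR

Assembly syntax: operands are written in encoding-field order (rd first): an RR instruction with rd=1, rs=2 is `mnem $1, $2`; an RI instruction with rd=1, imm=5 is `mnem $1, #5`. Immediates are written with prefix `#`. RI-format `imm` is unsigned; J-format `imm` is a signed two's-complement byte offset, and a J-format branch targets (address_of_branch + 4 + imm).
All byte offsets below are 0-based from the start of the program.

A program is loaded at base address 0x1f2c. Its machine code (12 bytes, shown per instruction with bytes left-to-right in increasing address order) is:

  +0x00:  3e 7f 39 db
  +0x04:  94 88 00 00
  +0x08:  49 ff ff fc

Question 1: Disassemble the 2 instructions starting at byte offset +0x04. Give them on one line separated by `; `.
off 0x04: read 94 88 00 00 as big → 0x94880000
  top 8b → 0x94 → add [RR]
  [23:21] rd=4 = $4
  [20:18] rs=2 = $2
off 0x08: read 49 ff ff fc as big → 0x49fffffc
  top 8b → 0x49 → bne [J]
  [23:0] imm=16777212 (s24→-4) = #-4

add $4, $2; bne #-4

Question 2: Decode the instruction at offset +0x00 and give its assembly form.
@+00  big-endian(3e 7f 39 db) = 0x3e7f39db
  opcode bits[31:24]=0x3e: movi/RI
  rd: (w>>21)&0x7=0x3 → $3
  imm: (w>>0)&0x1fffff=0x1f39db → #2046427

movi $3, #2046427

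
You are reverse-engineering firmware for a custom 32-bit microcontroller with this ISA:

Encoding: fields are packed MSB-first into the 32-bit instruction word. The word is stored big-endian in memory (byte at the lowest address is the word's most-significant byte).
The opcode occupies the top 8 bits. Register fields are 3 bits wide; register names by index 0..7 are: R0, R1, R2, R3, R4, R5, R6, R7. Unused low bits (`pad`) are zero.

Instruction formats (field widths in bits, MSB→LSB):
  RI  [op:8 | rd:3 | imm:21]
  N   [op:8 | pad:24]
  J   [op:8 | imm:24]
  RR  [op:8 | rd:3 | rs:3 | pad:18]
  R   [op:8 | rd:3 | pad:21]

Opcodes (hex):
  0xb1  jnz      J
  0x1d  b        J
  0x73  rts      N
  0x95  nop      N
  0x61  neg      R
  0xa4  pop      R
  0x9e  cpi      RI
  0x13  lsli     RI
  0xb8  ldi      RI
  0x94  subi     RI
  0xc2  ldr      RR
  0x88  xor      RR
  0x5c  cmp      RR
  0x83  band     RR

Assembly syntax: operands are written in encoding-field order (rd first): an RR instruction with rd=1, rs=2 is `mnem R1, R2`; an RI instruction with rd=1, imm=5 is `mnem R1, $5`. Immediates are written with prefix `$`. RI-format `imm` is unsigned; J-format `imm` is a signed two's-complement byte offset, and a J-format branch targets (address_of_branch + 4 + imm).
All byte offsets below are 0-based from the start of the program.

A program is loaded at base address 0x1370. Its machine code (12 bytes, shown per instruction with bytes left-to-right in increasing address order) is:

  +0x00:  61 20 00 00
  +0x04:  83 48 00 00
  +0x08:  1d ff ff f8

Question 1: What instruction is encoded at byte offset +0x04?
band R2, R2

off 0x04: read 83 48 00 00 as big → 0x83480000
  op=0x83480000>>24=0x83 ⇒ band (RR)
  rd@[23:21]=0x2 ⇒ R2
  rs@[20:18]=0x2 ⇒ R2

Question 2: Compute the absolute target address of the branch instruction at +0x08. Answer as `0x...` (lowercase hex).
0x1374

+0x08: 1d ff ff f8 ⇒ word 0x1dfffff8 (big)
  top 8b → 0x1d → b [J]
  imm: (w>>0)&0xffffff=0xfffff8 (s24→-8) → $-8
  target = base 0x1370 + off 0x08 + 4 + imm -8 = 0x1374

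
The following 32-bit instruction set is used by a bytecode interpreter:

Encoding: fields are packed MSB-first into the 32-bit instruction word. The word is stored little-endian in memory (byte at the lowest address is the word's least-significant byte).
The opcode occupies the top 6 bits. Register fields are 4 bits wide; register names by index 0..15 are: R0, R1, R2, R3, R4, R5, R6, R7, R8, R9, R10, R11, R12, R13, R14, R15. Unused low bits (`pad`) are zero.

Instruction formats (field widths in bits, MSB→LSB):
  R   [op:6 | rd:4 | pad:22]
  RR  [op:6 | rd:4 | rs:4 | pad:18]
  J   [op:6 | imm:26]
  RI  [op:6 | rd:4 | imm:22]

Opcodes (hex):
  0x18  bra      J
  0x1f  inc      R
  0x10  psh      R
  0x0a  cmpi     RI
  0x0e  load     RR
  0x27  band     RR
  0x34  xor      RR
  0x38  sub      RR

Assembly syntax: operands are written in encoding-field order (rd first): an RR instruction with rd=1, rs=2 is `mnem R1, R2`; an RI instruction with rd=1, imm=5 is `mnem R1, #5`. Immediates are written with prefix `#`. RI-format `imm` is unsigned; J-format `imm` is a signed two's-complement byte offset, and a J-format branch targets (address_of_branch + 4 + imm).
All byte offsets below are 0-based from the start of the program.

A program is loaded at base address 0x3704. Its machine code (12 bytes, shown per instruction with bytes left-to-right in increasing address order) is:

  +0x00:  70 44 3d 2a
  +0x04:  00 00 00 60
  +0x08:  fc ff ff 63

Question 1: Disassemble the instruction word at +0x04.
off 0x04: read 00 00 00 60 as little → 0x60000000
  opcode bits[31:26]=0x18: bra/J
  imm@[25:0]=0x0 ⇒ #0

bra #0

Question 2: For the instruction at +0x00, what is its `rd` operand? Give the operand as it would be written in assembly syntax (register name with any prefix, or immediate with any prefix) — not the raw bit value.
@+00  little-endian(70 44 3d 2a) = 0x2a3d4470
  op=0x2a3d4470>>26=0xa ⇒ cmpi (RI)
  rd@[25:22]=0x8 ⇒ R8
  imm@[21:0]=0x3d4470 ⇒ #4015216

R8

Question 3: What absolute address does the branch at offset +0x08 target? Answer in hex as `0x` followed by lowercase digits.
0x370c

[08] fc ff ff 63 → 0x63fffffc
  opcode bits[31:26]=0x18: bra/J
  imm: (w>>0)&0x3ffffff=0x3fffffc (s26→-4) → #-4
  target = base 0x3704 + off 0x08 + 4 + imm -4 = 0x370c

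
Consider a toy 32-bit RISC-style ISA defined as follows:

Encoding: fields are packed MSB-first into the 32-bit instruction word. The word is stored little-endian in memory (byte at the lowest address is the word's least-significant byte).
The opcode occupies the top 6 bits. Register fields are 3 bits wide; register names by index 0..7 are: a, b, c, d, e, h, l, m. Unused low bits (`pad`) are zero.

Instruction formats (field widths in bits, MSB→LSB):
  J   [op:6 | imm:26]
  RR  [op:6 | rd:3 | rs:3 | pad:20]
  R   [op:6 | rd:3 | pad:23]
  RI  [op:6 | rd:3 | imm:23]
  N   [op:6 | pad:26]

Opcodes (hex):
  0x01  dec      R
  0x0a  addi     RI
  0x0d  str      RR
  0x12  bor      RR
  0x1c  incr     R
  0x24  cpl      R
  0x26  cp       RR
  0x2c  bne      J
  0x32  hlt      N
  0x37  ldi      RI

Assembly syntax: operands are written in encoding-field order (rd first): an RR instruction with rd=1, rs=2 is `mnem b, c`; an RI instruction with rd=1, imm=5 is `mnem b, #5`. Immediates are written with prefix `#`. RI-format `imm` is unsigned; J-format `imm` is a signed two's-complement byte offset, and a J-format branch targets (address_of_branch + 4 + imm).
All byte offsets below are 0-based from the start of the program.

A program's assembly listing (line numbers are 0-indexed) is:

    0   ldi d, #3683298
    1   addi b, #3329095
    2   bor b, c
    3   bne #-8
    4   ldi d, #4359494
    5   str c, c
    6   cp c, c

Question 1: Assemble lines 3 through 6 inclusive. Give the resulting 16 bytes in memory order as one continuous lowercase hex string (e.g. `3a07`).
f8ffffb34685c2dd0000203500002099

3. bne fields op=0x2c:6|imm=-8:26 → word b3fffff8h → f8 ff ff b3
4. ldi fields op=0x37:6|rd=3:3|imm=4359494:23 → word ddc28546h → 46 85 c2 dd
5. str fields op=0xd:6|rd=2:3|rs=2:3|pad=0:20 → word 35200000h → 00 00 20 35
6. cp fields op=0x26:6|rd=2:3|rs=2:3|pad=0:20 → word 99200000h → 00 00 20 99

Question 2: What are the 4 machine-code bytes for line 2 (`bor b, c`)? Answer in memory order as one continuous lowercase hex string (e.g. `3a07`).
line 2 (bor): pack op=0x12:6|rd=1:3|rs=2:3|pad=0:20 = 0x48a00000; little→ 00 00 a0 48

0000a048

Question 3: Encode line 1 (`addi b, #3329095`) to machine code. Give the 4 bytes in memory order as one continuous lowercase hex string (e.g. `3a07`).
47ccb228

L1: addi op=0xa:6|rd=1:3|imm=3329095:23 ⇒ 0x28b2cc47 ⇒ little 47 cc b2 28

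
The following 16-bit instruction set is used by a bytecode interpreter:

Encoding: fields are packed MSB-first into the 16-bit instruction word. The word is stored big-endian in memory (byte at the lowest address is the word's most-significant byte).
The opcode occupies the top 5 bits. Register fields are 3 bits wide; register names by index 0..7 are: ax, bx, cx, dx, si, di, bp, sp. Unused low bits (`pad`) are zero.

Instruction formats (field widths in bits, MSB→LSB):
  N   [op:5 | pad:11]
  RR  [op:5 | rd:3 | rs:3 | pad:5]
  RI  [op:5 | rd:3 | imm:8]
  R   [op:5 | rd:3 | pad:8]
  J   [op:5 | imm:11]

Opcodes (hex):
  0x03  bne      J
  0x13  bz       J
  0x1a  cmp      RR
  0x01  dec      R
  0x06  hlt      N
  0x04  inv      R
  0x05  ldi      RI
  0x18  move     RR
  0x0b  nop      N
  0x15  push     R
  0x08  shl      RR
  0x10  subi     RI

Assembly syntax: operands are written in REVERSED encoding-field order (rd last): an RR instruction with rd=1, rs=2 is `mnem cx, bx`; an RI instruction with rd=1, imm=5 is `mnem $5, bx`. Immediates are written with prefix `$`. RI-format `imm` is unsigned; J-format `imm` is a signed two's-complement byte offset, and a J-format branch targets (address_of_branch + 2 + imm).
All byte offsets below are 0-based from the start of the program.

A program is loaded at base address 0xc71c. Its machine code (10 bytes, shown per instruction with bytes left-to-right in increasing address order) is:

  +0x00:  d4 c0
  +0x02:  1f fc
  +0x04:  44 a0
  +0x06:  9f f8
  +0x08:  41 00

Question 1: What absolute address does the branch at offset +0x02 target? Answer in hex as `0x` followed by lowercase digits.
0xc71c

@+02  big-endian(1f fc) = 0x1ffc
  op=0x1ffc>>11=0x3 ⇒ bne (J)
  imm: (w>>0)&0x7ff=0x7fc (s11→-4) → $-4
  target = base 0xc71c + off 0x02 + 2 + imm -4 = 0xc71c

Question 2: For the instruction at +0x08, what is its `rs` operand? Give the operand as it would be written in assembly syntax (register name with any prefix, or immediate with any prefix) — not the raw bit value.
ax

off 0x08: read 41 00 as big → 0x4100
  top 5b → 0x8 → shl [RR]
  [10:8] rd=1 = bx
  [7:5] rs=0 = ax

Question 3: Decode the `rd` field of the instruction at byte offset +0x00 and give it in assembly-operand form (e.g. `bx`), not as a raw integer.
si

+0x00: d4 c0 ⇒ word 0xd4c0 (big)
  top 5b → 0x1a → cmp [RR]
  [10:8] rd=4 = si
  [7:5] rs=6 = bp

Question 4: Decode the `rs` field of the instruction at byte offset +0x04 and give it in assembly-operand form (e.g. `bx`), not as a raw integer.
@+04  big-endian(44 a0) = 0x44a0
  opcode bits[15:11]=0x8: shl/RR
  rd@[10:8]=0x4 ⇒ si
  rs@[7:5]=0x5 ⇒ di

di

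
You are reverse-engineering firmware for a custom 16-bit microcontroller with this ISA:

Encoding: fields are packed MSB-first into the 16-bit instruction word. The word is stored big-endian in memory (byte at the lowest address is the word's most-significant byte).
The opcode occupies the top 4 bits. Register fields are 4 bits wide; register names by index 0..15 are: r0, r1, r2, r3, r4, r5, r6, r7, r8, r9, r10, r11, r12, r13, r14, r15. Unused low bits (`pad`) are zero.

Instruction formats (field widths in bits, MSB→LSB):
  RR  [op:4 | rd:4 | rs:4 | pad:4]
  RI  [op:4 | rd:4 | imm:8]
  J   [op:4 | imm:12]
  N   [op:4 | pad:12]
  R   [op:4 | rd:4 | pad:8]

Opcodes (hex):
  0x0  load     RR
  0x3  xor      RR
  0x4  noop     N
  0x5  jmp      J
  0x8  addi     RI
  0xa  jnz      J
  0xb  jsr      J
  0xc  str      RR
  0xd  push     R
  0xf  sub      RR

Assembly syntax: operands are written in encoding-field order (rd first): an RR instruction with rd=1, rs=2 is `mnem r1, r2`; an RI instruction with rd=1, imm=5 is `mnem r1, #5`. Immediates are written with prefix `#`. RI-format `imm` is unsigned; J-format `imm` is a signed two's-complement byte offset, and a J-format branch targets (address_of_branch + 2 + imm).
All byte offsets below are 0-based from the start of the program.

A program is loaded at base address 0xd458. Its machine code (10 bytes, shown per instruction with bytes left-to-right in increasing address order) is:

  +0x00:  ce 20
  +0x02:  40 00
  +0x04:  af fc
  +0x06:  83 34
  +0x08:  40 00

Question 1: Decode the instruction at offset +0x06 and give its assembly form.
addi r3, #52

+0x06: 83 34 ⇒ word 0x8334 (big)
  op=0x8334>>12=0x8 ⇒ addi (RI)
  rd: (w>>8)&0xf=0x3 → r3
  imm: (w>>0)&0xff=0x34 → #52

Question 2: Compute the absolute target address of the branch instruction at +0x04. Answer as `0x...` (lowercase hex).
+0x04: af fc ⇒ word 0xaffc (big)
  top 4b → 0xa → jnz [J]
  imm@[11:0]=0xffc (s12→-4) ⇒ #-4
  target = base 0xd458 + off 0x04 + 2 + imm -4 = 0xd45a

0xd45a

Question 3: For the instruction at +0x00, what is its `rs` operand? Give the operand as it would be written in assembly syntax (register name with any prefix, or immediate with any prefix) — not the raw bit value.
+0x00: ce 20 ⇒ word 0xce20 (big)
  top 4b → 0xc → str [RR]
  rd: (w>>8)&0xf=0xe → r14
  rs: (w>>4)&0xf=0x2 → r2

r2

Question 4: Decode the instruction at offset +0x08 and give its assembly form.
noop

+0x08: 40 00 ⇒ word 0x4000 (big)
  top 4b → 0x4 → noop [N]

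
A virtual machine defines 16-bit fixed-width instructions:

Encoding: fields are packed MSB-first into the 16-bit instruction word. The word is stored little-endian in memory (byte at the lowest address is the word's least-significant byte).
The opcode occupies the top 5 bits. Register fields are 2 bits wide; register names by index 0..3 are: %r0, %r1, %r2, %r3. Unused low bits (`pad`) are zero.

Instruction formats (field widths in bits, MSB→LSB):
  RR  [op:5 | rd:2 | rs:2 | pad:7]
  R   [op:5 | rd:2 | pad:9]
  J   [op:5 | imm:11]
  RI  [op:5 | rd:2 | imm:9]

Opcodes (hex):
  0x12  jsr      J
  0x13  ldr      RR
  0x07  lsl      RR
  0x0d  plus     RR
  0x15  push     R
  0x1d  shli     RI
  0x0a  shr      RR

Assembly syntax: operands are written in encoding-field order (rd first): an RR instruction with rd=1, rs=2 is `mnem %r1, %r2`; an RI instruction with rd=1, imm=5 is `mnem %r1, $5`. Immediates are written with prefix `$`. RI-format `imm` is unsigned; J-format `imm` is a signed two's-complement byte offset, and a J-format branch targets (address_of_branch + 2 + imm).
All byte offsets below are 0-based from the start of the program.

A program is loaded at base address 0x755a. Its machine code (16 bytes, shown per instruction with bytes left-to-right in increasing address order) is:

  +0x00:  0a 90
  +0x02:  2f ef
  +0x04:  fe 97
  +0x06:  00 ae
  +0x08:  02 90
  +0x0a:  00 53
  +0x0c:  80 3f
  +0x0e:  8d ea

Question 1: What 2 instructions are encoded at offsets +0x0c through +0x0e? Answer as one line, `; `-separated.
lsl %r3, %r3; shli %r1, $141

[0c] 80 3f → 0x3f80
  opcode bits[15:11]=0x7: lsl/RR
  rd: (w>>9)&0x3=0x3 → %r3
  rs: (w>>7)&0x3=0x3 → %r3
[0e] 8d ea → 0xea8d
  opcode bits[15:11]=0x1d: shli/RI
  rd: (w>>9)&0x3=0x1 → %r1
  imm: (w>>0)&0x1ff=0x8d → $141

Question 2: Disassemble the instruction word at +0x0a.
[0a] 00 53 → 0x5300
  op=0x5300>>11=0xa ⇒ shr (RR)
  rd: (w>>9)&0x3=0x1 → %r1
  rs: (w>>7)&0x3=0x2 → %r2

shr %r1, %r2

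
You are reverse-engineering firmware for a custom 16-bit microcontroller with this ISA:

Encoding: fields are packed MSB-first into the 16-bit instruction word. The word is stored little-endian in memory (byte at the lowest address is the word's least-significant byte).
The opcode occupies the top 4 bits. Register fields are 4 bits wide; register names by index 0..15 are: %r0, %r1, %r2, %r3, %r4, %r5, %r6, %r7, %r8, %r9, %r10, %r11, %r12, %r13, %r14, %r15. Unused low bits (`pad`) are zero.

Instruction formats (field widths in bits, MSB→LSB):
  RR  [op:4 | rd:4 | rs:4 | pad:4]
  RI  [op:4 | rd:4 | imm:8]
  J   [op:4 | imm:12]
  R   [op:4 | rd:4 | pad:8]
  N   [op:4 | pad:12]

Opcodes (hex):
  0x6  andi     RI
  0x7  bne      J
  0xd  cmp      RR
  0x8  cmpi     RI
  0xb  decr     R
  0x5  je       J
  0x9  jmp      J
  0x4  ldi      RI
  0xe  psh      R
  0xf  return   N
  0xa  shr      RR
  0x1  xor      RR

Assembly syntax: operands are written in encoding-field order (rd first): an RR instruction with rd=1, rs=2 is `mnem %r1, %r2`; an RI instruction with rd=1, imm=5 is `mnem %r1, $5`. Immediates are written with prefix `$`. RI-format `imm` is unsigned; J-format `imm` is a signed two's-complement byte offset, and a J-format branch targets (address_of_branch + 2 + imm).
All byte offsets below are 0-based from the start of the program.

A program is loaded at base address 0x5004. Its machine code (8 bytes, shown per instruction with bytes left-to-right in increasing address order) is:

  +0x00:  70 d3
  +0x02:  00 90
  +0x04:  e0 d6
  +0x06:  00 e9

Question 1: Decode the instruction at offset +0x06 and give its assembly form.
[06] 00 e9 → 0xe900
  top 4b → 0xe → psh [R]
  [11:8] rd=9 = %r9

psh %r9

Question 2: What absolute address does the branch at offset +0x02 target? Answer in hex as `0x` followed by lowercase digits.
off 0x02: read 00 90 as little → 0x9000
  top 4b → 0x9 → jmp [J]
  [11:0] imm=0 = $0
  target = base 0x5004 + off 0x02 + 2 + imm 0 = 0x5008

0x5008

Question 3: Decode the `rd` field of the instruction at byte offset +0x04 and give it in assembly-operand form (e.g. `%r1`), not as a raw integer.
%r6

off 0x04: read e0 d6 as little → 0xd6e0
  top 4b → 0xd → cmp [RR]
  [11:8] rd=6 = %r6
  [7:4] rs=14 = %r14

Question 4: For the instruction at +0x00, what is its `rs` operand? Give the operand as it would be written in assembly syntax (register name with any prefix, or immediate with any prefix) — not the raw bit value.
%r7

[00] 70 d3 → 0xd370
  op=0xd370>>12=0xd ⇒ cmp (RR)
  rd@[11:8]=0x3 ⇒ %r3
  rs@[7:4]=0x7 ⇒ %r7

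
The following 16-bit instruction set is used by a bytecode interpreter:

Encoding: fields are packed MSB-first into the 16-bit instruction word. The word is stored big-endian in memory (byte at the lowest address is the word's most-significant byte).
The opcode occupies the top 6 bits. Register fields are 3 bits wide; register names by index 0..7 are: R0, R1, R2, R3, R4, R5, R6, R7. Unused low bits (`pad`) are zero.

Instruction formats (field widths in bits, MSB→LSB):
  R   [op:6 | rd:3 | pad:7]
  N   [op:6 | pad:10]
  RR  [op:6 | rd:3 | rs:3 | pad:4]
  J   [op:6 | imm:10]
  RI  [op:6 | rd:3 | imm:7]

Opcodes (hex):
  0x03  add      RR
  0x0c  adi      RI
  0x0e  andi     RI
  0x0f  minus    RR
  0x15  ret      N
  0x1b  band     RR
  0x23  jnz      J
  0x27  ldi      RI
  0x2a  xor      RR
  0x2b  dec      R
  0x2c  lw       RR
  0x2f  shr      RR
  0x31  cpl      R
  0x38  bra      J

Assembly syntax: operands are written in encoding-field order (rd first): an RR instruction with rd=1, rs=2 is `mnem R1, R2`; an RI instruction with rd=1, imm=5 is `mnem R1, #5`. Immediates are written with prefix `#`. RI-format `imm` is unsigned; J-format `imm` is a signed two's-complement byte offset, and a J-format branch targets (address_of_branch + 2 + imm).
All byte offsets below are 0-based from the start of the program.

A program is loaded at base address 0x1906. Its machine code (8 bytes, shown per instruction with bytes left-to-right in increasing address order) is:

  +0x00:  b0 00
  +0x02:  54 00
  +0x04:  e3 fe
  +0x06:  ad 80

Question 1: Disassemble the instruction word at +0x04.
bra #-2

off 0x04: read e3 fe as big → 0xe3fe
  top 6b → 0x38 → bra [J]
  imm: (w>>0)&0x3ff=0x3fe (s10→-2) → #-2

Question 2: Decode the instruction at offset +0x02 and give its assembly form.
ret

off 0x02: read 54 00 as big → 0x5400
  top 6b → 0x15 → ret [N]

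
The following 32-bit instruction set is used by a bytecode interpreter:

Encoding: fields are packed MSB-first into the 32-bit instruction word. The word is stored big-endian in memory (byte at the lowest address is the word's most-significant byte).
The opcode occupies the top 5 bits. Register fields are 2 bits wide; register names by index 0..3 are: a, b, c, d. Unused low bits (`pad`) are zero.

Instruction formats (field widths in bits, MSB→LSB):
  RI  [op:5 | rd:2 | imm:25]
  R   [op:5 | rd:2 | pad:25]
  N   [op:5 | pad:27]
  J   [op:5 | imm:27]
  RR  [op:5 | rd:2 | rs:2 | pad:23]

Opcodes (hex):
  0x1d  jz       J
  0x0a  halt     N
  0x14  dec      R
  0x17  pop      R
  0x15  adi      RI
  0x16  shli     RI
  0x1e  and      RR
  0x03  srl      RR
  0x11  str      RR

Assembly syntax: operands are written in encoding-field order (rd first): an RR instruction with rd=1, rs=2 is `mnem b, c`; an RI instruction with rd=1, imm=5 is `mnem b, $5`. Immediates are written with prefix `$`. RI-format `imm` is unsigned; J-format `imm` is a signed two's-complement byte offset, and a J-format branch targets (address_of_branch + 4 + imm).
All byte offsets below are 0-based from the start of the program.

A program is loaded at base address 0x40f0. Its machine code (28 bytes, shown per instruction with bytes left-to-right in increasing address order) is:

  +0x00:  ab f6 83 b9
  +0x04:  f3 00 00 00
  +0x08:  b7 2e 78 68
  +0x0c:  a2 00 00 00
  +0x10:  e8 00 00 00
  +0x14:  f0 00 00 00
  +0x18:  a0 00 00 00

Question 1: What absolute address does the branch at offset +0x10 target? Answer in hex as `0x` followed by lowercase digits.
off 0x10: read e8 00 00 00 as big → 0xe8000000
  top 5b → 0x1d → jz [J]
  imm: (w>>0)&0x7ffffff=0x0 → $0
  target = base 0x40f0 + off 0x10 + 4 + imm 0 = 0x4104

0x4104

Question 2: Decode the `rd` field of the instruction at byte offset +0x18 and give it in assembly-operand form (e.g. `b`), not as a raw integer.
[18] a0 00 00 00 → 0xa0000000
  opcode bits[31:27]=0x14: dec/R
  rd@[26:25]=0x0 ⇒ a

a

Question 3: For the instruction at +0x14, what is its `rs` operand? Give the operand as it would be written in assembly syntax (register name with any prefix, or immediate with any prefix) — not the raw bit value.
a

+0x14: f0 00 00 00 ⇒ word 0xf0000000 (big)
  op=0xf0000000>>27=0x1e ⇒ and (RR)
  [26:25] rd=0 = a
  [24:23] rs=0 = a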